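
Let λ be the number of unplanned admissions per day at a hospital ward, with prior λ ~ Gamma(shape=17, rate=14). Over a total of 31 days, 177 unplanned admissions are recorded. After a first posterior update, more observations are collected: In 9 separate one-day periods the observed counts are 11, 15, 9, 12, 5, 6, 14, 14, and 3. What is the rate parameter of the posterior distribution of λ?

54

Total count 177 over total exposure 31 days.
After the first batch: Gamma(17 + 177, 14 + 31) = Gamma(194, 45).
Total count: 11 + 15 + 9 + 12 + 5 + 6 + 14 + 14 + 3 = 89.
Total exposure: 9 days.
After the second batch: Gamma(194 + 89, 45 + 9) = Gamma(283, 54).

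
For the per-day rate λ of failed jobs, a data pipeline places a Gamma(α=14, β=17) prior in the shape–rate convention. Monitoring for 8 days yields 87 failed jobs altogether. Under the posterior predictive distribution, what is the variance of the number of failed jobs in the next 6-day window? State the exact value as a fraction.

Total count 87 over total exposure 8 days.
Posterior: α' = 14 + 87 = 101, β' = 17 + 8 = 25.
The posterior predictive for a window of length T is Negative Binomial with variance T·α'·(β'+T)/β'² = 6·101·31/625 = 18786/625.

18786/625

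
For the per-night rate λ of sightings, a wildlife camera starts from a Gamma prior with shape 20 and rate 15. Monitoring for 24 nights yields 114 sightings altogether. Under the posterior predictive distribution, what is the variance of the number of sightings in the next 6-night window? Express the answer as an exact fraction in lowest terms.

Total count 114 over total exposure 24 nights.
Gamma(α, β) with Poisson data over total exposure Σt gives posterior Gamma(α+Σx, β+Σt) = Gamma(134, 39).
The posterior predictive for a window of length T is Negative Binomial with variance T·α'·(β'+T)/β'² = 6·134·45/1521 = 4020/169.

4020/169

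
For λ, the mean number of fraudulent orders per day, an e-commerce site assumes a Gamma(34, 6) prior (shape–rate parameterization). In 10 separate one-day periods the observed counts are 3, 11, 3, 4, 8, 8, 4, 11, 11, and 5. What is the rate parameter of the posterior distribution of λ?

16

Total count: 3 + 11 + 3 + 4 + 8 + 8 + 4 + 11 + 11 + 5 = 68.
Total exposure: 10 days.
By Gamma–Poisson conjugacy, the posterior is Gamma(α + Σx, β + Σt) = Gamma(34 + 68, 6 + 10) = Gamma(102, 16).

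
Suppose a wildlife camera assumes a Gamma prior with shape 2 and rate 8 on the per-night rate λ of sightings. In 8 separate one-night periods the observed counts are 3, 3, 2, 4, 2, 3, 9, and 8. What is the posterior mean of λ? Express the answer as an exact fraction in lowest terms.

Total count: 3 + 3 + 2 + 4 + 2 + 3 + 9 + 8 = 34.
Total exposure: 8 nights.
By Gamma–Poisson conjugacy, the posterior is Gamma(α + Σx, β + Σt) = Gamma(2 + 34, 8 + 8) = Gamma(36, 16).
Posterior mean = α'/β' = 36/16 = 9/4.

9/4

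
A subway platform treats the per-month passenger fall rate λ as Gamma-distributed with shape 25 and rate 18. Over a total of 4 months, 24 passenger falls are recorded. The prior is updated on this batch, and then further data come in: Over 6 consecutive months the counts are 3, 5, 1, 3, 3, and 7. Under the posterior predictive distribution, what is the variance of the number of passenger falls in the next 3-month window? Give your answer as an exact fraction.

Total count 24 over total exposure 4 months.
After the first batch: Gamma(25 + 24, 18 + 4) = Gamma(49, 22).
Total count: 3 + 5 + 1 + 3 + 3 + 7 = 22.
Total exposure: 6 months.
After the second batch: Gamma(49 + 22, 22 + 6) = Gamma(71, 28).
The posterior predictive for a window of length T is Negative Binomial with variance T·α'·(β'+T)/β'² = 3·71·31/784 = 6603/784.

6603/784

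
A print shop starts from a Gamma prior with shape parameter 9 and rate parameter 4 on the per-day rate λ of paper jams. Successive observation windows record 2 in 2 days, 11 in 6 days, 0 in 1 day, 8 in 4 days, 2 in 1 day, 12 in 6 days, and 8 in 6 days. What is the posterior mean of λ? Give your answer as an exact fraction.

26/15

Total count: 2 + 11 + 0 + 8 + 2 + 12 + 8 = 43.
Total exposure: 2 + 6 + 1 + 4 + 1 + 6 + 6 = 26 days.
Conjugate update: add total count to the shape and total exposure to the rate, giving Gamma(52, 30).
Posterior mean = α'/β' = 52/30 = 26/15.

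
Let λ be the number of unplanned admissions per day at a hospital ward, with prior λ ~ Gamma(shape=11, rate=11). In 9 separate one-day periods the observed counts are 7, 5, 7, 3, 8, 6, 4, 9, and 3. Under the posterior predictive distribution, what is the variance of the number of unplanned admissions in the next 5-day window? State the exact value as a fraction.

315/16

Total count: 7 + 5 + 7 + 3 + 8 + 6 + 4 + 9 + 3 = 52.
Total exposure: 9 days.
By Gamma–Poisson conjugacy, the posterior is Gamma(α + Σx, β + Σt) = Gamma(11 + 52, 11 + 9) = Gamma(63, 20).
The posterior predictive for a window of length T is Negative Binomial with variance T·α'·(β'+T)/β'² = 5·63·25/400 = 315/16.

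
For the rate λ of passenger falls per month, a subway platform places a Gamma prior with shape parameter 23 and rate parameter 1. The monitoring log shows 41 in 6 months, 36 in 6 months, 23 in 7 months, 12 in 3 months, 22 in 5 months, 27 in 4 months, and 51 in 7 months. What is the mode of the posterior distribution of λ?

6

Total count: 41 + 36 + 23 + 12 + 22 + 27 + 51 = 212.
Total exposure: 6 + 6 + 7 + 3 + 5 + 4 + 7 = 38 months.
By Gamma–Poisson conjugacy, the posterior is Gamma(α + Σx, β + Σt) = Gamma(23 + 212, 1 + 38) = Gamma(235, 39).
Posterior mode = (α'−1)/β' = 234/39 = 6.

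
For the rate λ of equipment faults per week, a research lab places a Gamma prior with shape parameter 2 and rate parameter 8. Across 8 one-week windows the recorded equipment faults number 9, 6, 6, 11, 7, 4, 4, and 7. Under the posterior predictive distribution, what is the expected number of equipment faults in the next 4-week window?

Total count: 9 + 6 + 6 + 11 + 7 + 4 + 4 + 7 = 54.
Total exposure: 8 weeks.
Gamma(α, β) with Poisson data over total exposure Σt gives posterior Gamma(α+Σx, β+Σt) = Gamma(56, 16).
Predictive mean over a 4-week window = T·E[λ|data] = 4·56/16 = 14.

14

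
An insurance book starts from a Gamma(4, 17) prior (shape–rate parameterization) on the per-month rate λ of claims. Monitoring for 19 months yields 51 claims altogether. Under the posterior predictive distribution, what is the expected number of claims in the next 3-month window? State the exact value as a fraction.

Total count 51 over total exposure 19 months.
Conjugate update: add total count to the shape and total exposure to the rate, giving Gamma(55, 36).
Predictive mean over a 3-month window = T·E[λ|data] = 3·55/36 = 55/12.

55/12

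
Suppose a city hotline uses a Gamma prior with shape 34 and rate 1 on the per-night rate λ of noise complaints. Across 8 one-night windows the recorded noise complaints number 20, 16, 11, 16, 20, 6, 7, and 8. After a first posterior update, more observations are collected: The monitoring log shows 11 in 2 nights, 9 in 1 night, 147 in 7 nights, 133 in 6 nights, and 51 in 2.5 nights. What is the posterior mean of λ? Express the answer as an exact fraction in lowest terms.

978/55

Total count: 20 + 16 + 11 + 16 + 20 + 6 + 7 + 8 = 104.
Total exposure: 8 nights.
After the first batch: Gamma(34 + 104, 1 + 8) = Gamma(138, 9).
Total count: 11 + 9 + 147 + 133 + 51 = 351.
Total exposure: 2 + 1 + 7 + 6 + 2.5 = 18.5 nights.
After the second batch: Gamma(138 + 351, 9 + 18.5) = Gamma(489, 55/2).
Posterior mean = α'/β' = 489/(55/2) = 978/55.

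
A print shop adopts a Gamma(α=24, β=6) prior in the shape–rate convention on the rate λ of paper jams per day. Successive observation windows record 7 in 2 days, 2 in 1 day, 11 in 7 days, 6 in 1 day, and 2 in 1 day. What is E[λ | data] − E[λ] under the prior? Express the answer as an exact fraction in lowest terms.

-10/9

Total count: 7 + 2 + 11 + 6 + 2 = 28.
Total exposure: 2 + 1 + 7 + 1 + 1 = 12 days.
Conjugate update: add total count to the shape and total exposure to the rate, giving Gamma(52, 18).
Posterior mean = 52/18 = 26/9; prior mean = 24/6 = 4. Difference = 26/9 − 4 = -10/9.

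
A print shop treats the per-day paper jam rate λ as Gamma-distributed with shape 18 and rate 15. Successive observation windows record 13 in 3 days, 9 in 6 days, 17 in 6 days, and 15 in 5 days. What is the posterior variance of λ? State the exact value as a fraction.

Total count: 13 + 9 + 17 + 15 = 54.
Total exposure: 3 + 6 + 6 + 5 = 20 days.
Posterior: α' = 18 + 54 = 72, β' = 15 + 20 = 35.
Posterior variance = α'/β'² = 72/1225.

72/1225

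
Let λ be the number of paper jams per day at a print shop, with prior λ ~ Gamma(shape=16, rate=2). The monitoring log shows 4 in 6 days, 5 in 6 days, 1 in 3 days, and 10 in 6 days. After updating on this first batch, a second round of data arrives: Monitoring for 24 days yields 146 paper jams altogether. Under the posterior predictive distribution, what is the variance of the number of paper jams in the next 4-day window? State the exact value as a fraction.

37128/2209

Total count: 4 + 5 + 1 + 10 = 20.
Total exposure: 6 + 6 + 3 + 6 = 21 days.
After the first batch: Gamma(16 + 20, 2 + 21) = Gamma(36, 23).
Total count 146 over total exposure 24 days.
After the second batch: Gamma(36 + 146, 23 + 24) = Gamma(182, 47).
The posterior predictive for a window of length T is Negative Binomial with variance T·α'·(β'+T)/β'² = 4·182·51/2209 = 37128/2209.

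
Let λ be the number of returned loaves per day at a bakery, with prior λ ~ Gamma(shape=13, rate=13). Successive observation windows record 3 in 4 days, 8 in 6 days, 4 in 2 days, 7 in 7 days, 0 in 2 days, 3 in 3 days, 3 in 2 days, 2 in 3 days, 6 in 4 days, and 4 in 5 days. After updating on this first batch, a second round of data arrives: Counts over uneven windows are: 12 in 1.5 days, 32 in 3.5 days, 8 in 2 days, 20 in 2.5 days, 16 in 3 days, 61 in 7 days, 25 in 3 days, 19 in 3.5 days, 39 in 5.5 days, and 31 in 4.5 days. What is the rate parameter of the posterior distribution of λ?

87

Total count: 3 + 8 + 4 + 7 + 0 + 3 + 3 + 2 + 6 + 4 = 40.
Total exposure: 4 + 6 + 2 + 7 + 2 + 3 + 2 + 3 + 4 + 5 = 38 days.
After the first batch: Gamma(13 + 40, 13 + 38) = Gamma(53, 51).
Total count: 12 + 32 + 8 + 20 + 16 + 61 + 25 + 19 + 39 + 31 = 263.
Total exposure: 1.5 + 3.5 + 2 + 2.5 + 3 + 7 + 3 + 3.5 + 5.5 + 4.5 = 36 days.
After the second batch: Gamma(53 + 263, 51 + 36) = Gamma(316, 87).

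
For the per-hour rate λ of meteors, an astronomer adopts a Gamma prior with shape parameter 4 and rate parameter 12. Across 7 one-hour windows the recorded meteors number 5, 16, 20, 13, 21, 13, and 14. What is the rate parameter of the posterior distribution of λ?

19

Total count: 5 + 16 + 20 + 13 + 21 + 13 + 14 = 102.
Total exposure: 7 hours.
Posterior: α' = 4 + 102 = 106, β' = 12 + 7 = 19.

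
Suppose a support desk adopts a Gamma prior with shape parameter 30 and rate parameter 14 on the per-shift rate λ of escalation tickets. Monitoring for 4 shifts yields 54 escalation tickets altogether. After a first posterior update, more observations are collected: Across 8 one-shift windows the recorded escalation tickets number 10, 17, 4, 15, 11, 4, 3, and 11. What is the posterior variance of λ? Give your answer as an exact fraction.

Total count 54 over total exposure 4 shifts.
After the first batch: Gamma(30 + 54, 14 + 4) = Gamma(84, 18).
Total count: 10 + 17 + 4 + 15 + 11 + 4 + 3 + 11 = 75.
Total exposure: 8 shifts.
After the second batch: Gamma(84 + 75, 18 + 8) = Gamma(159, 26).
Posterior variance = α'/β'² = 159/676.

159/676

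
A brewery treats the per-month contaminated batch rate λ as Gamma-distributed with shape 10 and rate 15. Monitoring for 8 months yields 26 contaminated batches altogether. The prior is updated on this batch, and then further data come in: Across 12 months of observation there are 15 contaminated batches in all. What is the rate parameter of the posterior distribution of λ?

35

Total count 26 over total exposure 8 months.
After the first batch: Gamma(10 + 26, 15 + 8) = Gamma(36, 23).
Total count 15 over total exposure 12 months.
After the second batch: Gamma(36 + 15, 23 + 12) = Gamma(51, 35).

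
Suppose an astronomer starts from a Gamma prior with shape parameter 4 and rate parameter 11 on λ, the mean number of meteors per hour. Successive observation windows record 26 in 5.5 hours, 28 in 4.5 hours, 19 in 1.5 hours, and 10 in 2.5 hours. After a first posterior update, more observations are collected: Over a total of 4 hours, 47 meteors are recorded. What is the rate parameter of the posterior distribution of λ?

Total count: 26 + 28 + 19 + 10 = 83.
Total exposure: 5.5 + 4.5 + 1.5 + 2.5 = 14 hours.
After the first batch: Gamma(4 + 83, 11 + 14) = Gamma(87, 25).
Total count 47 over total exposure 4 hours.
After the second batch: Gamma(87 + 47, 25 + 4) = Gamma(134, 29).

29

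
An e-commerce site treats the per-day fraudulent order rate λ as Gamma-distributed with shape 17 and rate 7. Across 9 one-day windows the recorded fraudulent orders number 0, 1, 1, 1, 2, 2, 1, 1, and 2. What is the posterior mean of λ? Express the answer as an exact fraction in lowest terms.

Total count: 0 + 1 + 1 + 1 + 2 + 2 + 1 + 1 + 2 = 11.
Total exposure: 9 days.
The Gamma prior is conjugate for the Poisson rate, so λ | data ~ Gamma(17+11, 7+9) = Gamma(28, 16).
Posterior mean = α'/β' = 28/16 = 7/4.

7/4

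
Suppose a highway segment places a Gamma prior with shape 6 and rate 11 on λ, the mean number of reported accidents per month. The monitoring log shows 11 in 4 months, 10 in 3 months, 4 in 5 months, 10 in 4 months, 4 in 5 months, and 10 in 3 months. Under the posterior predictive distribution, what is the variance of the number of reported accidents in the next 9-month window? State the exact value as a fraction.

4356/245

Total count: 11 + 10 + 4 + 10 + 4 + 10 = 49.
Total exposure: 4 + 3 + 5 + 4 + 5 + 3 = 24 months.
Gamma(α, β) with Poisson data over total exposure Σt gives posterior Gamma(α+Σx, β+Σt) = Gamma(55, 35).
The posterior predictive for a window of length T is Negative Binomial with variance T·α'·(β'+T)/β'² = 9·55·44/1225 = 4356/245.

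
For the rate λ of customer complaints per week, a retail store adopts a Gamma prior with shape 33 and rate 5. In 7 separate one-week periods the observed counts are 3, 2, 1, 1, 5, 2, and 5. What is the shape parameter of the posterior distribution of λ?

Total count: 3 + 2 + 1 + 1 + 5 + 2 + 5 = 19.
Total exposure: 7 weeks.
By Gamma–Poisson conjugacy, the posterior is Gamma(α + Σx, β + Σt) = Gamma(33 + 19, 5 + 7) = Gamma(52, 12).

52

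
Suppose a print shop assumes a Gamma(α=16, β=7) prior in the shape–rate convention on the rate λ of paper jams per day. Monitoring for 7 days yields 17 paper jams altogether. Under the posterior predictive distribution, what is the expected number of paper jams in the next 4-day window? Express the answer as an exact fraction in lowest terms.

Total count 17 over total exposure 7 days.
By Gamma–Poisson conjugacy, the posterior is Gamma(α + Σx, β + Σt) = Gamma(16 + 17, 7 + 7) = Gamma(33, 14).
Predictive mean over a 4-day window = T·E[λ|data] = 4·33/14 = 66/7.

66/7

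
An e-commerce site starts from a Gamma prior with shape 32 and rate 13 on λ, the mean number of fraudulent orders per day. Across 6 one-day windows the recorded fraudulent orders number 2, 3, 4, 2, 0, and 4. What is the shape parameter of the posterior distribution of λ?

Total count: 2 + 3 + 4 + 2 + 0 + 4 = 15.
Total exposure: 6 days.
By Gamma–Poisson conjugacy, the posterior is Gamma(α + Σx, β + Σt) = Gamma(32 + 15, 13 + 6) = Gamma(47, 19).

47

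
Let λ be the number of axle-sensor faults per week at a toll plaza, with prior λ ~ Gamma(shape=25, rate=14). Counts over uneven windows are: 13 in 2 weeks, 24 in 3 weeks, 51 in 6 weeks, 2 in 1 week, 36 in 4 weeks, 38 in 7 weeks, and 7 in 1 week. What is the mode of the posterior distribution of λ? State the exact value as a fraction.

Total count: 13 + 24 + 51 + 2 + 36 + 38 + 7 = 171.
Total exposure: 2 + 3 + 6 + 1 + 4 + 7 + 1 = 24 weeks.
Gamma(α, β) with Poisson data over total exposure Σt gives posterior Gamma(α+Σx, β+Σt) = Gamma(196, 38).
Posterior mode = (α'−1)/β' = 195/38.

195/38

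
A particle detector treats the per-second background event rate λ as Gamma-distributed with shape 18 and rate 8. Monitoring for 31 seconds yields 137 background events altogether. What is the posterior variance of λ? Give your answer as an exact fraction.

155/1521

Total count 137 over total exposure 31 seconds.
Conjugate update: add total count to the shape and total exposure to the rate, giving Gamma(155, 39).
Posterior variance = α'/β'² = 155/1521.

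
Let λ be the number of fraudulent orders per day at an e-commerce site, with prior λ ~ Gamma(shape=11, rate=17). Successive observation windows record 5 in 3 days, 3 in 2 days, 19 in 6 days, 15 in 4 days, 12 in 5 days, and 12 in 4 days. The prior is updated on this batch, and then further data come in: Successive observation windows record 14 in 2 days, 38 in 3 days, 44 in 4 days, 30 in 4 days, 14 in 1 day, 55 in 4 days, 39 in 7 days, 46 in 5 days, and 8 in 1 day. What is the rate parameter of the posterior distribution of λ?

72

Total count: 5 + 3 + 19 + 15 + 12 + 12 = 66.
Total exposure: 3 + 2 + 6 + 4 + 5 + 4 = 24 days.
After the first batch: Gamma(11 + 66, 17 + 24) = Gamma(77, 41).
Total count: 14 + 38 + 44 + 30 + 14 + 55 + 39 + 46 + 8 = 288.
Total exposure: 2 + 3 + 4 + 4 + 1 + 4 + 7 + 5 + 1 = 31 days.
After the second batch: Gamma(77 + 288, 41 + 31) = Gamma(365, 72).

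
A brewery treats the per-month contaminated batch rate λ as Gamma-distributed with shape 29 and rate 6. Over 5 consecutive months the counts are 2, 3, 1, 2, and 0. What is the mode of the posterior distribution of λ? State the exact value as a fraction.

36/11

Total count: 2 + 3 + 1 + 2 + 0 = 8.
Total exposure: 5 months.
The Gamma prior is conjugate for the Poisson rate, so λ | data ~ Gamma(29+8, 6+5) = Gamma(37, 11).
Posterior mode = (α'−1)/β' = 36/11.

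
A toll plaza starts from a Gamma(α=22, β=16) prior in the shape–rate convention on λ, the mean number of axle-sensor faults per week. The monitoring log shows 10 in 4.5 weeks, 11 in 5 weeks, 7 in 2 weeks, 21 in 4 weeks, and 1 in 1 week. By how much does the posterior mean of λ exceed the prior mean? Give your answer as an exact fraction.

Total count: 10 + 11 + 7 + 21 + 1 = 50.
Total exposure: 4.5 + 5 + 2 + 4 + 1 = 16.5 weeks.
Gamma(α, β) with Poisson data over total exposure Σt gives posterior Gamma(α+Σx, β+Σt) = Gamma(72, 65/2).
Posterior mean = 72/(65/2) = 144/65; prior mean = 22/16 = 11/8. Difference = 144/65 − 11/8 = 437/520.

437/520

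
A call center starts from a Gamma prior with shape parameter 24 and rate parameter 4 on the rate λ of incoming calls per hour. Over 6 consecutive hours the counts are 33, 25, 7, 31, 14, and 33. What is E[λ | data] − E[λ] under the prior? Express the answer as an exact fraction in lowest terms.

Total count: 33 + 25 + 7 + 31 + 14 + 33 = 143.
Total exposure: 6 hours.
Posterior: α' = 24 + 143 = 167, β' = 4 + 6 = 10.
Posterior mean = 167/10 = 167/10; prior mean = 24/4 = 6. Difference = 167/10 − 6 = 107/10.

107/10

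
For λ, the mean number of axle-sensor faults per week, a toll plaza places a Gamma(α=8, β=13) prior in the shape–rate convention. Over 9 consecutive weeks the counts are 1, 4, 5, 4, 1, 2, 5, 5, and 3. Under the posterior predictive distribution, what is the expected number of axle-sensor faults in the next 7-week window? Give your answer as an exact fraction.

Total count: 1 + 4 + 5 + 4 + 1 + 2 + 5 + 5 + 3 = 30.
Total exposure: 9 weeks.
The Gamma prior is conjugate for the Poisson rate, so λ | data ~ Gamma(8+30, 13+9) = Gamma(38, 22).
Predictive mean over a 7-week window = T·E[λ|data] = 7·38/22 = 133/11.

133/11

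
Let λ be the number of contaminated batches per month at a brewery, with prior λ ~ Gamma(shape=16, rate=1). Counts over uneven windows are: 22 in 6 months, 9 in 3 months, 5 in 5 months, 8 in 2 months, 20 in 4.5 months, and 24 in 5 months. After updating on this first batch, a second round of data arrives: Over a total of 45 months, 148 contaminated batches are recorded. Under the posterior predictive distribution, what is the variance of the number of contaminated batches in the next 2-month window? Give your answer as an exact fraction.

Total count: 22 + 9 + 5 + 8 + 20 + 24 = 88.
Total exposure: 6 + 3 + 5 + 2 + 4.5 + 5 = 25.5 months.
After the first batch: Gamma(16 + 88, 1 + 25.5) = Gamma(104, 53/2).
Total count 148 over total exposure 45 months.
After the second batch: Gamma(104 + 148, 53/2 + 45) = Gamma(252, 143/2).
The posterior predictive for a window of length T is Negative Binomial with variance T·α'·(β'+T)/β'² = 2·252·(147/2)/(20449/4) = 148176/20449.

148176/20449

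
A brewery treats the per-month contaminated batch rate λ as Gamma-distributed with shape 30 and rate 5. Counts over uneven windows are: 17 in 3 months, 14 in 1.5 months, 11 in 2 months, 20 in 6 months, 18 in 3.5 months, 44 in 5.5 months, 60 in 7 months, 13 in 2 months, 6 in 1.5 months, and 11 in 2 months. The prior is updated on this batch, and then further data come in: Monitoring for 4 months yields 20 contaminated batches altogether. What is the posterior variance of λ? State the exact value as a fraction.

Total count: 17 + 14 + 11 + 20 + 18 + 44 + 60 + 13 + 6 + 11 = 214.
Total exposure: 3 + 1.5 + 2 + 6 + 3.5 + 5.5 + 7 + 2 + 1.5 + 2 = 34 months.
After the first batch: Gamma(30 + 214, 5 + 34) = Gamma(244, 39).
Total count 20 over total exposure 4 months.
After the second batch: Gamma(244 + 20, 39 + 4) = Gamma(264, 43).
Posterior variance = α'/β'² = 264/1849.

264/1849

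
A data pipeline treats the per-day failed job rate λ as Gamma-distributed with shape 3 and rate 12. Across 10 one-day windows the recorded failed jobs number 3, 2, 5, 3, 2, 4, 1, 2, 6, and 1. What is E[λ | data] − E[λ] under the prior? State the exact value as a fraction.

53/44

Total count: 3 + 2 + 5 + 3 + 2 + 4 + 1 + 2 + 6 + 1 = 29.
Total exposure: 10 days.
By Gamma–Poisson conjugacy, the posterior is Gamma(α + Σx, β + Σt) = Gamma(3 + 29, 12 + 10) = Gamma(32, 22).
Posterior mean = 32/22 = 16/11; prior mean = 3/12 = 1/4. Difference = 16/11 − 1/4 = 53/44.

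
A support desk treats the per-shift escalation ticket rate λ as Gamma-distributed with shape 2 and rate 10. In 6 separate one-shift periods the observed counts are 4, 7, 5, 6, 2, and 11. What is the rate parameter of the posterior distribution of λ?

Total count: 4 + 7 + 5 + 6 + 2 + 11 = 35.
Total exposure: 6 shifts.
By Gamma–Poisson conjugacy, the posterior is Gamma(α + Σx, β + Σt) = Gamma(2 + 35, 10 + 6) = Gamma(37, 16).

16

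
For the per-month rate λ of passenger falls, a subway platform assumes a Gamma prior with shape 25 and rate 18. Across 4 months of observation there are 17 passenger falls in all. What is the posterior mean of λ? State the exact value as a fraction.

Total count 17 over total exposure 4 months.
The Gamma prior is conjugate for the Poisson rate, so λ | data ~ Gamma(25+17, 18+4) = Gamma(42, 22).
Posterior mean = α'/β' = 42/22 = 21/11.

21/11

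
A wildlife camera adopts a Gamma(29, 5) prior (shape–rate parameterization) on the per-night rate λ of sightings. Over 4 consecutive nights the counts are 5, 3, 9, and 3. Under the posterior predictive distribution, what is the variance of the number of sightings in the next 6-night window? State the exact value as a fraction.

490/9

Total count: 5 + 3 + 9 + 3 = 20.
Total exposure: 4 nights.
Conjugate update: add total count to the shape and total exposure to the rate, giving Gamma(49, 9).
The posterior predictive for a window of length T is Negative Binomial with variance T·α'·(β'+T)/β'² = 6·49·15/81 = 490/9.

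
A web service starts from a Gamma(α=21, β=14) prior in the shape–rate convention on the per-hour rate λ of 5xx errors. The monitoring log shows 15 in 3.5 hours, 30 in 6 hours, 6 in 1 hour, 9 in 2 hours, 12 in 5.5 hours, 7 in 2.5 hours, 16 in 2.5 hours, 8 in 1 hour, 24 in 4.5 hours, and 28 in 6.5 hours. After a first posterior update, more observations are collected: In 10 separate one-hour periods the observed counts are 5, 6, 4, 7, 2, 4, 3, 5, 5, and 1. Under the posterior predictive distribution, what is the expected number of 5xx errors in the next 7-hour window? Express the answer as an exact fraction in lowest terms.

Total count: 15 + 30 + 6 + 9 + 12 + 7 + 16 + 8 + 24 + 28 = 155.
Total exposure: 3.5 + 6 + 1 + 2 + 5.5 + 2.5 + 2.5 + 1 + 4.5 + 6.5 = 35 hours.
After the first batch: Gamma(21 + 155, 14 + 35) = Gamma(176, 49).
Total count: 5 + 6 + 4 + 7 + 2 + 4 + 3 + 5 + 5 + 1 = 42.
Total exposure: 10 hours.
After the second batch: Gamma(176 + 42, 49 + 10) = Gamma(218, 59).
Predictive mean over a 7-hour window = T·E[λ|data] = 7·218/59 = 1526/59.

1526/59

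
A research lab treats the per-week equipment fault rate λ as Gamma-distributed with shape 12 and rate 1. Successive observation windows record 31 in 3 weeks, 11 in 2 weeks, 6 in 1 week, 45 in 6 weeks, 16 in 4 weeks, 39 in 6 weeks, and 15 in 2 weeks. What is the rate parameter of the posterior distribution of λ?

Total count: 31 + 11 + 6 + 45 + 16 + 39 + 15 = 163.
Total exposure: 3 + 2 + 1 + 6 + 4 + 6 + 2 = 24 weeks.
Posterior: α' = 12 + 163 = 175, β' = 1 + 24 = 25.

25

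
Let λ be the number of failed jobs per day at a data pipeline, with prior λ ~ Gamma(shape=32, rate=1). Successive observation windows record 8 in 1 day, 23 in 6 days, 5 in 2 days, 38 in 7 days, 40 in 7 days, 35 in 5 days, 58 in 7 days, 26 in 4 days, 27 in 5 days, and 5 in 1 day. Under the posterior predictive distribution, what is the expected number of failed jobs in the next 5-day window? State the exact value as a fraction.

Total count: 8 + 23 + 5 + 38 + 40 + 35 + 58 + 26 + 27 + 5 = 265.
Total exposure: 1 + 6 + 2 + 7 + 7 + 5 + 7 + 4 + 5 + 1 = 45 days.
By Gamma–Poisson conjugacy, the posterior is Gamma(α + Σx, β + Σt) = Gamma(32 + 265, 1 + 45) = Gamma(297, 46).
Predictive mean over a 5-day window = T·E[λ|data] = 5·297/46 = 1485/46.

1485/46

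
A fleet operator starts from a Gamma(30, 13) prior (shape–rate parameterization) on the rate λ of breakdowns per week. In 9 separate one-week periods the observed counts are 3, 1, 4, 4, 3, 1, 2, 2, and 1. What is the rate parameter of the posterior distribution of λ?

Total count: 3 + 1 + 4 + 4 + 3 + 1 + 2 + 2 + 1 = 21.
Total exposure: 9 weeks.
Conjugate update: add total count to the shape and total exposure to the rate, giving Gamma(51, 22).

22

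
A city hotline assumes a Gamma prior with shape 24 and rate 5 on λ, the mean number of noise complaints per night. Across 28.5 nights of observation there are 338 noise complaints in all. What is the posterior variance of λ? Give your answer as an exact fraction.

1448/4489

Total count 338 over total exposure 28.5 nights.
The Gamma prior is conjugate for the Poisson rate, so λ | data ~ Gamma(24+338, 5+28.5) = Gamma(362, 67/2).
Posterior variance = α'/β'² = 362/(4489/4) = 1448/4489.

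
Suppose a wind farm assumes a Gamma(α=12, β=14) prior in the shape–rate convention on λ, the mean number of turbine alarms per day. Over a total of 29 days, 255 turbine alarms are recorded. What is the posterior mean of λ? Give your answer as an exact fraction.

Total count 255 over total exposure 29 days.
Gamma(α, β) with Poisson data over total exposure Σt gives posterior Gamma(α+Σx, β+Σt) = Gamma(267, 43).
Posterior mean = α'/β' = 267/43.

267/43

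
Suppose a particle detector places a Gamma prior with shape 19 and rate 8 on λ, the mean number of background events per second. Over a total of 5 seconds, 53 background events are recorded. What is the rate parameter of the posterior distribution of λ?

Total count 53 over total exposure 5 seconds.
Posterior: α' = 19 + 53 = 72, β' = 8 + 5 = 13.

13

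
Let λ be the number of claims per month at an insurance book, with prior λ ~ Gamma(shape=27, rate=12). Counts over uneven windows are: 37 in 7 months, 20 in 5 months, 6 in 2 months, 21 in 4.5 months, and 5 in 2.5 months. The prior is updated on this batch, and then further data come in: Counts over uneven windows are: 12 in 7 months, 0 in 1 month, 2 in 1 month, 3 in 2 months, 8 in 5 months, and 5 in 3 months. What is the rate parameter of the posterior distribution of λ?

52

Total count: 37 + 20 + 6 + 21 + 5 = 89.
Total exposure: 7 + 5 + 2 + 4.5 + 2.5 = 21 months.
After the first batch: Gamma(27 + 89, 12 + 21) = Gamma(116, 33).
Total count: 12 + 0 + 2 + 3 + 8 + 5 = 30.
Total exposure: 7 + 1 + 1 + 2 + 5 + 3 = 19 months.
After the second batch: Gamma(116 + 30, 33 + 19) = Gamma(146, 52).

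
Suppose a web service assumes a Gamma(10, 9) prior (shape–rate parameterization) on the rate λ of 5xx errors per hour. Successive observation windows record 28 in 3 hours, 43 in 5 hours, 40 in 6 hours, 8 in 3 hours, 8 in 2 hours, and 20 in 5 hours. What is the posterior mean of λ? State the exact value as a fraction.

Total count: 28 + 43 + 40 + 8 + 8 + 20 = 147.
Total exposure: 3 + 5 + 6 + 3 + 2 + 5 = 24 hours.
By Gamma–Poisson conjugacy, the posterior is Gamma(α + Σx, β + Σt) = Gamma(10 + 147, 9 + 24) = Gamma(157, 33).
Posterior mean = α'/β' = 157/33.

157/33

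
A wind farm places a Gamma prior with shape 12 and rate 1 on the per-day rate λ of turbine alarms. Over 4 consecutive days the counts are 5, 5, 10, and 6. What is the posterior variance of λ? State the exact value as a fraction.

38/25

Total count: 5 + 5 + 10 + 6 = 26.
Total exposure: 4 days.
By Gamma–Poisson conjugacy, the posterior is Gamma(α + Σx, β + Σt) = Gamma(12 + 26, 1 + 4) = Gamma(38, 5).
Posterior variance = α'/β'² = 38/25.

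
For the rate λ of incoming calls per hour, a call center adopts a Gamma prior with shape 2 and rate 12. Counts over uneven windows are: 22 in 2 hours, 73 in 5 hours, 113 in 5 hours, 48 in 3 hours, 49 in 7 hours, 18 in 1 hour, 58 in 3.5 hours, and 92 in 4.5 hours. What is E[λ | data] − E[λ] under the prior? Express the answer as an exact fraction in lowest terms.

2807/258

Total count: 22 + 73 + 113 + 48 + 49 + 18 + 58 + 92 = 473.
Total exposure: 2 + 5 + 5 + 3 + 7 + 1 + 3.5 + 4.5 = 31 hours.
Conjugate update: add total count to the shape and total exposure to the rate, giving Gamma(475, 43).
Posterior mean = 475/43 = 475/43; prior mean = 2/12 = 1/6. Difference = 475/43 − 1/6 = 2807/258.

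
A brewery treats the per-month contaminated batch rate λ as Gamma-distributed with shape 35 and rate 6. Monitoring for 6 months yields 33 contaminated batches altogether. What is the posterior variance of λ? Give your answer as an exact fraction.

Total count 33 over total exposure 6 months.
Posterior: α' = 35 + 33 = 68, β' = 6 + 6 = 12.
Posterior variance = α'/β'² = 68/144 = 17/36.

17/36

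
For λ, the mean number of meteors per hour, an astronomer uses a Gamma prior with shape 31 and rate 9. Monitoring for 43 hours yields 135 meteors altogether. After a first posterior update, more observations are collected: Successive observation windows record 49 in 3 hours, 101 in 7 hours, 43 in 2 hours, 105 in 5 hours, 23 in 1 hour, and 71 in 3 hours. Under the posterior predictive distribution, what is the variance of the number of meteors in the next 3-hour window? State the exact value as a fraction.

Total count 135 over total exposure 43 hours.
After the first batch: Gamma(31 + 135, 9 + 43) = Gamma(166, 52).
Total count: 49 + 101 + 43 + 105 + 23 + 71 = 392.
Total exposure: 3 + 7 + 2 + 5 + 1 + 3 = 21 hours.
After the second batch: Gamma(166 + 392, 52 + 21) = Gamma(558, 73).
The posterior predictive for a window of length T is Negative Binomial with variance T·α'·(β'+T)/β'² = 3·558·76/5329 = 127224/5329.

127224/5329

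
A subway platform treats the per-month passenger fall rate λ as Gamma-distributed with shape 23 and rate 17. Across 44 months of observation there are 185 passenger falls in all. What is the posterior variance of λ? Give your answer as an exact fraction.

Total count 185 over total exposure 44 months.
Conjugate update: add total count to the shape and total exposure to the rate, giving Gamma(208, 61).
Posterior variance = α'/β'² = 208/3721.

208/3721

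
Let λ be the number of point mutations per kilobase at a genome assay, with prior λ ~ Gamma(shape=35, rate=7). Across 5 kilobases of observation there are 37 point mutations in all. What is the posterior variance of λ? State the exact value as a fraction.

Total count 37 over total exposure 5 kilobases.
By Gamma–Poisson conjugacy, the posterior is Gamma(α + Σx, β + Σt) = Gamma(35 + 37, 7 + 5) = Gamma(72, 12).
Posterior variance = α'/β'² = 72/144 = 1/2.

1/2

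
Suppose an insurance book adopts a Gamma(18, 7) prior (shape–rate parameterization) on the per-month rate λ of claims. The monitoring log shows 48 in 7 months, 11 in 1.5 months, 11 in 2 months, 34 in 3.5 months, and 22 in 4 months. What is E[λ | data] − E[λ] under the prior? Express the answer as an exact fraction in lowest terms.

Total count: 48 + 11 + 11 + 34 + 22 = 126.
Total exposure: 7 + 1.5 + 2 + 3.5 + 4 = 18 months.
Posterior: α' = 18 + 126 = 144, β' = 7 + 18 = 25.
Posterior mean = 144/25 = 144/25; prior mean = 18/7 = 18/7. Difference = 144/25 − 18/7 = 558/175.

558/175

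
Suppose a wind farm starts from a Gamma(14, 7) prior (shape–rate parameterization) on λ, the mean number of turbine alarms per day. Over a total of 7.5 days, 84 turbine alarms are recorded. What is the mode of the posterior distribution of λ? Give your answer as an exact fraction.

194/29

Total count 84 over total exposure 7.5 days.
Gamma(α, β) with Poisson data over total exposure Σt gives posterior Gamma(α+Σx, β+Σt) = Gamma(98, 29/2).
Posterior mode = (α'−1)/β' = 97/(29/2) = 194/29.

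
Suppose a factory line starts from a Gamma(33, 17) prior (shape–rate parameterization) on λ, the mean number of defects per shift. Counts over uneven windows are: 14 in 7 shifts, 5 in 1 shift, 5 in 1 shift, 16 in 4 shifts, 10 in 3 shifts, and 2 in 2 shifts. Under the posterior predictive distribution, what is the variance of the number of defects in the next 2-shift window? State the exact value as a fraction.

Total count: 14 + 5 + 5 + 16 + 10 + 2 = 52.
Total exposure: 7 + 1 + 1 + 4 + 3 + 2 = 18 shifts.
Posterior: α' = 33 + 52 = 85, β' = 17 + 18 = 35.
The posterior predictive for a window of length T is Negative Binomial with variance T·α'·(β'+T)/β'² = 2·85·37/1225 = 1258/245.

1258/245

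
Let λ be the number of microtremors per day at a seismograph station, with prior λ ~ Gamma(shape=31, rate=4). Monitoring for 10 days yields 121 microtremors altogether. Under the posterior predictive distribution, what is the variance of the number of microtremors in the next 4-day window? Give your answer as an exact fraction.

2736/49

Total count 121 over total exposure 10 days.
Gamma(α, β) with Poisson data over total exposure Σt gives posterior Gamma(α+Σx, β+Σt) = Gamma(152, 14).
The posterior predictive for a window of length T is Negative Binomial with variance T·α'·(β'+T)/β'² = 4·152·18/196 = 2736/49.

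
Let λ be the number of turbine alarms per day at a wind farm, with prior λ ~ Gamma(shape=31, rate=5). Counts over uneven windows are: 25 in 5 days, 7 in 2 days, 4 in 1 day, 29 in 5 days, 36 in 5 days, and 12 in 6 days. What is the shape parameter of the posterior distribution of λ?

Total count: 25 + 7 + 4 + 29 + 36 + 12 = 113.
Total exposure: 5 + 2 + 1 + 5 + 5 + 6 = 24 days.
The Gamma prior is conjugate for the Poisson rate, so λ | data ~ Gamma(31+113, 5+24) = Gamma(144, 29).

144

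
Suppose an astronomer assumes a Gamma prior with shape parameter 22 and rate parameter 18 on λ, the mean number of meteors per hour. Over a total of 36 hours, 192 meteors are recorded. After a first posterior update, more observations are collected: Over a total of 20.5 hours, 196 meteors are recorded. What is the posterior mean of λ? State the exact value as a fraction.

Total count 192 over total exposure 36 hours.
After the first batch: Gamma(22 + 192, 18 + 36) = Gamma(214, 54).
Total count 196 over total exposure 20.5 hours.
After the second batch: Gamma(214 + 196, 54 + 20.5) = Gamma(410, 149/2).
Posterior mean = α'/β' = 410/(149/2) = 820/149.

820/149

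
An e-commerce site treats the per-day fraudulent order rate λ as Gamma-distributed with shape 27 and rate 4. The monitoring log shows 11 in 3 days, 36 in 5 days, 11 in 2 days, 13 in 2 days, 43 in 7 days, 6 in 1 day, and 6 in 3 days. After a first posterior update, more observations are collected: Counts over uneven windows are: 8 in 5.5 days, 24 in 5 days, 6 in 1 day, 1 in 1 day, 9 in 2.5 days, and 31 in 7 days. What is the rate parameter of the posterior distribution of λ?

Total count: 11 + 36 + 11 + 13 + 43 + 6 + 6 = 126.
Total exposure: 3 + 5 + 2 + 2 + 7 + 1 + 3 = 23 days.
After the first batch: Gamma(27 + 126, 4 + 23) = Gamma(153, 27).
Total count: 8 + 24 + 6 + 1 + 9 + 31 = 79.
Total exposure: 5.5 + 5 + 1 + 1 + 2.5 + 7 = 22 days.
After the second batch: Gamma(153 + 79, 27 + 22) = Gamma(232, 49).

49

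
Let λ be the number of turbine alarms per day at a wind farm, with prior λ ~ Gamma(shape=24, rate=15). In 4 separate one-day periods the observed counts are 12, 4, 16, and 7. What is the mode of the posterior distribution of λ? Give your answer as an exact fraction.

Total count: 12 + 4 + 16 + 7 = 39.
Total exposure: 4 days.
The Gamma prior is conjugate for the Poisson rate, so λ | data ~ Gamma(24+39, 15+4) = Gamma(63, 19).
Posterior mode = (α'−1)/β' = 62/19.

62/19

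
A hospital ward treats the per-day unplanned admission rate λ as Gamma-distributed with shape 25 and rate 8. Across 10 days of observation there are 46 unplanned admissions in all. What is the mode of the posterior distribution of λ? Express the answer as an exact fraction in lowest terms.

Total count 46 over total exposure 10 days.
Gamma(α, β) with Poisson data over total exposure Σt gives posterior Gamma(α+Σx, β+Σt) = Gamma(71, 18).
Posterior mode = (α'−1)/β' = 70/18 = 35/9.

35/9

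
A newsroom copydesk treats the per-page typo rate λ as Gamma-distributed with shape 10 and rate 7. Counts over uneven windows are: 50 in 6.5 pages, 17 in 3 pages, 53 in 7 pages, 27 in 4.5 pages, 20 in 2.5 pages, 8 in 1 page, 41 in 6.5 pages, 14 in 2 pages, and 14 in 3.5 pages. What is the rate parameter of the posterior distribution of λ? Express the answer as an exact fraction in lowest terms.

87/2

Total count: 50 + 17 + 53 + 27 + 20 + 8 + 41 + 14 + 14 = 244.
Total exposure: 6.5 + 3 + 7 + 4.5 + 2.5 + 1 + 6.5 + 2 + 3.5 = 36.5 pages.
Posterior: α' = 10 + 244 = 254, β' = 7 + 36.5 = 87/2.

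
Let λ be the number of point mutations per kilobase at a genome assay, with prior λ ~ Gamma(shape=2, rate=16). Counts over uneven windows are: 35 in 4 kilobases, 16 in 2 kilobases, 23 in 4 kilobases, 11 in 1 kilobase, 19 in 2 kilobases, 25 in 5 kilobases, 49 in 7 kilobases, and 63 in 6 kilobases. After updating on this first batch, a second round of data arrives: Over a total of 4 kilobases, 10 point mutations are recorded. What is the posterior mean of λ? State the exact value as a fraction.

Total count: 35 + 16 + 23 + 11 + 19 + 25 + 49 + 63 = 241.
Total exposure: 4 + 2 + 4 + 1 + 2 + 5 + 7 + 6 = 31 kilobases.
After the first batch: Gamma(2 + 241, 16 + 31) = Gamma(243, 47).
Total count 10 over total exposure 4 kilobases.
After the second batch: Gamma(243 + 10, 47 + 4) = Gamma(253, 51).
Posterior mean = α'/β' = 253/51.

253/51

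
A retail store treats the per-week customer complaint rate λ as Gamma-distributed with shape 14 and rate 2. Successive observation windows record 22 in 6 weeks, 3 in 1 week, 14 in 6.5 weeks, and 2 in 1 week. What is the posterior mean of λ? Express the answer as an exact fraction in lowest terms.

10/3

Total count: 22 + 3 + 14 + 2 = 41.
Total exposure: 6 + 1 + 6.5 + 1 = 14.5 weeks.
The Gamma prior is conjugate for the Poisson rate, so λ | data ~ Gamma(14+41, 2+14.5) = Gamma(55, 33/2).
Posterior mean = α'/β' = 55/(33/2) = 10/3.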